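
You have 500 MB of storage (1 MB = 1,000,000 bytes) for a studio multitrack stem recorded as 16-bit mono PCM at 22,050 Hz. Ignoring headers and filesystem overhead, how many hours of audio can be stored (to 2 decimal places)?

3.15 hours

Uncompressed byte rate = 22,050 × 2 × 1 = 44,100 bytes/s.
Capacity = 500 × 1,000,000 = 500,000,000 bytes.
500,000,000 / 44,100 ≈ 11337.87 s → 3.15 hours.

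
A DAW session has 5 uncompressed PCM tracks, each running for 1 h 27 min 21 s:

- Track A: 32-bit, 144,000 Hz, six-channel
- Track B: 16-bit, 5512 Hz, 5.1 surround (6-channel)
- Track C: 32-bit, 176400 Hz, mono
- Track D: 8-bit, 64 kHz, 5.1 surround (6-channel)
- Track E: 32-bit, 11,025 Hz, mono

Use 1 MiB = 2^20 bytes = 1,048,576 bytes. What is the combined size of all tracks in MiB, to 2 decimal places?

1 h 27 min 21 s = 5,241 s.
Track A: 144,000 × 5,241 × 4 × 6 = 18,112,896,000 bytes.
Track B: 5,512 × 5,241 × 2 × 6 = 346,660,704 bytes.
Track C: 176,400 × 5,241 × 4 × 1 = 3,698,049,600 bytes.
Track D: 64,000 × 5,241 × 1 × 6 = 2,012,544,000 bytes.
Track E: 11,025 × 5,241 × 4 × 1 = 231,128,100 bytes.
Total = 24,401,278,404 bytes = 23270.87 MiB.

23270.87 MiB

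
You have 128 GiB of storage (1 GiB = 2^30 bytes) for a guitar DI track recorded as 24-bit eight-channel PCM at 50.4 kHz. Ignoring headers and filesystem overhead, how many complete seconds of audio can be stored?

Uncompressed byte rate = 50,400 × 3 × 8 = 1,209,600 bytes/s.
Capacity = 128 × 1,073,741,824 = 137,438,953,472 bytes.
137,438,953,472 / 1,209,600 ≈ 113623.47 s → 113,623 seconds.

113,623 seconds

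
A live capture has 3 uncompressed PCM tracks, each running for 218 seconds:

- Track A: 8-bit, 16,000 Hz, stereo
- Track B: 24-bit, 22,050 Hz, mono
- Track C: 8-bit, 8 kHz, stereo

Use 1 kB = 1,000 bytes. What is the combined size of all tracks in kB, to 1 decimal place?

Track A: 16,000 × 218 × 1 × 2 = 6,976,000 bytes.
Track B: 22,050 × 218 × 3 × 1 = 14,420,700 bytes.
Track C: 8,000 × 218 × 1 × 2 = 3,488,000 bytes.
Total = 24,884,700 bytes = 24884.7 kB.

24884.7 kB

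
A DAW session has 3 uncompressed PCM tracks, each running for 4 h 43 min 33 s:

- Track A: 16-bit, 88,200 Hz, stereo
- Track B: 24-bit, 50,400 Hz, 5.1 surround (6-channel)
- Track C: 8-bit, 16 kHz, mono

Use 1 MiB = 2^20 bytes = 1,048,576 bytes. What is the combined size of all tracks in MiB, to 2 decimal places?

20702.92 MiB

4 h 43 min 33 s = 17,013 s.
Track A: 88,200 × 17,013 × 2 × 2 = 6,002,186,400 bytes.
Track B: 50,400 × 17,013 × 3 × 6 = 15,434,193,600 bytes.
Track C: 16,000 × 17,013 × 1 × 1 = 272,208,000 bytes.
Total = 21,708,588,000 bytes = 20702.92 MiB.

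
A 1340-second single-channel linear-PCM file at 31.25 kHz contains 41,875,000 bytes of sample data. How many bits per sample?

8 bits

Bytes per sample = 41,875,000 / (31,250 × 1,340 × 1) = 41,875,000 / 41,875,000 = 1.
Bit depth = 1 × 8 = 8 bits.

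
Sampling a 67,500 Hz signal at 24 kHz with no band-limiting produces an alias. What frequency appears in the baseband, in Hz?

Nyquist = 24,000/2 = 12,000 Hz; 67,500 Hz exceeds it.
Alias = |67,500 − 3×24,000| = |67,500 − 72,000| = 4,500 Hz.

4,500 Hz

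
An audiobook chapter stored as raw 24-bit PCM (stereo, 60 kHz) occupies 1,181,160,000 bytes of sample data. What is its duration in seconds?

3,281 seconds

Byte rate = 60,000 × 3 × 2 = 360,000 bytes/s.
Duration = 1,181,160,000 / 360,000 = 3,281 s.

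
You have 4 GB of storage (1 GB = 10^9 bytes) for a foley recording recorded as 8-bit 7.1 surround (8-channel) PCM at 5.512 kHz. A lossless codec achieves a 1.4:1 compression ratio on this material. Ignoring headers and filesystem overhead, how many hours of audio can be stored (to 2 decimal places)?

35.28 hours

Uncompressed byte rate = 5,512 × 1 × 8 = 44,096 bytes/s.
After 1.4:1 compression, effective rate ≈ 31497.14 bytes/s.
Capacity = 4 × 1,000,000,000 = 4,000,000,000 bytes.
4,000,000,000 / effective rate ≈ 126995.65 s → 35.28 hours.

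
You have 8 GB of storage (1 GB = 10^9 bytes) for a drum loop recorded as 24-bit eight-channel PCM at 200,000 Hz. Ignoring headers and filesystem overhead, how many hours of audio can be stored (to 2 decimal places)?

Uncompressed byte rate = 200,000 × 3 × 8 = 4,800,000 bytes/s.
Capacity = 8 × 1,000,000,000 = 8,000,000,000 bytes.
8,000,000,000 / 4,800,000 ≈ 1666.67 s → 0.46 hours.

0.46 hours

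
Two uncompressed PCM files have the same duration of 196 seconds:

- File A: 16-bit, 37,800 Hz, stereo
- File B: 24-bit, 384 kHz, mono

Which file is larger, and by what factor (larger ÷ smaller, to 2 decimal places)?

File B, by a factor of 7.62

File A: 37,800 × 2 × 2 = 151,200 bytes/s.
File B: 384,000 × 3 × 1 = 1,152,000 bytes/s.
File B is larger; ratio = 225,792,000 / 29,635,200 = 7.62.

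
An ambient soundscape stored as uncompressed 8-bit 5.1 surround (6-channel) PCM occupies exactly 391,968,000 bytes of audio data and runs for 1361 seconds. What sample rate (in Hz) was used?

Bytes = sample_rate × seconds × bytes_per_sample × channels.
sample_rate = 391,968,000 / (1,361 × 1 × 6) = 391,968,000 / 8,166 = 48,000 Hz.

48,000 Hz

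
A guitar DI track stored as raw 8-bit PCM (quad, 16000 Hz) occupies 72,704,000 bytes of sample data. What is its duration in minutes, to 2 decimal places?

Byte rate = 16,000 × 1 × 4 = 64,000 bytes/s.
Duration = 72,704,000 / 64,000 = 1,136 s.
1,136 s / 60 = 18.93 minutes.

18.93 minutes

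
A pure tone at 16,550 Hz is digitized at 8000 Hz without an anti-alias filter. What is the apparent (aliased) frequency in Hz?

550 Hz

Nyquist = 8,000/2 = 4,000 Hz; 16,550 Hz exceeds it.
Alias = |16,550 − 2×8,000| = |16,550 − 16,000| = 550 Hz.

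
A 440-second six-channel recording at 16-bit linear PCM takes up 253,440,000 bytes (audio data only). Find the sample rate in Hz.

48,000 Hz

Bytes = sample_rate × seconds × bytes_per_sample × channels.
sample_rate = 253,440,000 / (440 × 2 × 6) = 253,440,000 / 5,280 = 48,000 Hz.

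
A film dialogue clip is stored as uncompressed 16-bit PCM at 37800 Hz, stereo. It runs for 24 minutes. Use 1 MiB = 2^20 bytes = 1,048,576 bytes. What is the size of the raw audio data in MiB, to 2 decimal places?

Duration = 24 minutes = 1,440 s.
Bytes = 37,800 samples/s × 1,440 s × 2 bytes/sample × 2 ch = 217,728,000 bytes.
217,728,000 / 1,048,576 = 207.64 MiB.

207.64 MiB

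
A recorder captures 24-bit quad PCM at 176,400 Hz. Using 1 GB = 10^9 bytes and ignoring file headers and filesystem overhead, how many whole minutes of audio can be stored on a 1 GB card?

7 minutes

Uncompressed byte rate = 176,400 × 3 × 4 = 2,116,800 bytes/s.
Capacity = 1 × 1,000,000,000 = 1,000,000,000 bytes.
1,000,000,000 / 2,116,800 ≈ 472.41 s → 7 minutes.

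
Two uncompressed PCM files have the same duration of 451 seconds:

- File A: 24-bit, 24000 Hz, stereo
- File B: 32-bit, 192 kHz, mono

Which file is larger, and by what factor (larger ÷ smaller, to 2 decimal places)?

File B, by a factor of 5.33

File A: 24,000 × 3 × 2 = 144,000 bytes/s.
File B: 192,000 × 4 × 1 = 768,000 bytes/s.
File B is larger; ratio = 346,368,000 / 64,944,000 = 5.33.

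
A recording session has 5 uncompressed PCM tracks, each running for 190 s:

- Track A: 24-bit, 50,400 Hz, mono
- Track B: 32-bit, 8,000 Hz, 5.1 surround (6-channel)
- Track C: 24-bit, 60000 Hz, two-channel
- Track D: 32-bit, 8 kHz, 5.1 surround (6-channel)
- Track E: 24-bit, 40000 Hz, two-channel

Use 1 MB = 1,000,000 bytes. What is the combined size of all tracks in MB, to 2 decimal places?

215.69 MB

Track A: 50,400 × 190 × 3 × 1 = 28,728,000 bytes.
Track B: 8,000 × 190 × 4 × 6 = 36,480,000 bytes.
Track C: 60,000 × 190 × 3 × 2 = 68,400,000 bytes.
Track D: 8,000 × 190 × 4 × 6 = 36,480,000 bytes.
Track E: 40,000 × 190 × 3 × 2 = 45,600,000 bytes.
Total = 215,688,000 bytes = 215.69 MB.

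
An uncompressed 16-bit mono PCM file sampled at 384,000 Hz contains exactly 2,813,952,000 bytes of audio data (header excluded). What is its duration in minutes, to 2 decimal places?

61.07 minutes

Byte rate = 384,000 × 2 × 1 = 768,000 bytes/s.
Duration = 2,813,952,000 / 768,000 = 3,664 s.
3,664 s / 60 = 61.07 minutes.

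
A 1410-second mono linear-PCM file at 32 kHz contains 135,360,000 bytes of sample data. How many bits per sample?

24 bits

Bytes per sample = 135,360,000 / (32,000 × 1,410 × 1) = 135,360,000 / 45,120,000 = 3.
Bit depth = 3 × 8 = 24 bits.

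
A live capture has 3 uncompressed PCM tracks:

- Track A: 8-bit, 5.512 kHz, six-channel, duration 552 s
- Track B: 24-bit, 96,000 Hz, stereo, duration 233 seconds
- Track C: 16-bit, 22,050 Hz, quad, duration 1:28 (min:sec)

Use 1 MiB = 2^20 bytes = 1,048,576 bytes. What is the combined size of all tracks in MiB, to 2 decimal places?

160.20 MiB

Track A: 5,512 × 552 × 1 × 6 = 18,255,744 bytes.
Track B: 96,000 × 233 × 3 × 2 = 134,208,000 bytes.
Track C: 1:28 (min:sec) = 88 s; 22,050 × 88 × 2 × 4 = 15,523,200 bytes.
Total = 167,986,944 bytes = 160.20 MiB.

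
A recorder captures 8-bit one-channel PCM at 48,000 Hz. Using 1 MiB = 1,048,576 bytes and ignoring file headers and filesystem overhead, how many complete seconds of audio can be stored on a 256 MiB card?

Uncompressed byte rate = 48,000 × 1 × 1 = 48,000 bytes/s.
Capacity = 256 × 1,048,576 = 268,435,456 bytes.
268,435,456 / 48,000 ≈ 5592.41 s → 5,592 seconds.

5,592 seconds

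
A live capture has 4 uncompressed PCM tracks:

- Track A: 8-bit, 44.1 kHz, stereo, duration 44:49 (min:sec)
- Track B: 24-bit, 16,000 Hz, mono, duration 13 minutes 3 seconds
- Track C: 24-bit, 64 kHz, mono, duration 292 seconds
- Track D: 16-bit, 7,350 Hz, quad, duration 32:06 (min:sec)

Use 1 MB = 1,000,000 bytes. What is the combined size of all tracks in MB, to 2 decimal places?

Track A: 44:49 (min:sec) = 2,689 s; 44,100 × 2,689 × 1 × 2 = 237,169,800 bytes.
Track B: 13 minutes 3 seconds = 783 s; 16,000 × 783 × 3 × 1 = 37,584,000 bytes.
Track C: 64,000 × 292 × 3 × 1 = 56,064,000 bytes.
Track D: 32:06 (min:sec) = 1,926 s; 7,350 × 1,926 × 2 × 4 = 113,248,800 bytes.
Total = 444,066,600 bytes = 444.07 MB.

444.07 MB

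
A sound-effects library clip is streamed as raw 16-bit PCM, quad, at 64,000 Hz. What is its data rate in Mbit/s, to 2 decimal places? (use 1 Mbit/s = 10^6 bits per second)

4.10 Mbit/s

Bit rate = 64,000 × 16 × 4 = 4,096,000 bits/s.
= 4.10 Mbit/s.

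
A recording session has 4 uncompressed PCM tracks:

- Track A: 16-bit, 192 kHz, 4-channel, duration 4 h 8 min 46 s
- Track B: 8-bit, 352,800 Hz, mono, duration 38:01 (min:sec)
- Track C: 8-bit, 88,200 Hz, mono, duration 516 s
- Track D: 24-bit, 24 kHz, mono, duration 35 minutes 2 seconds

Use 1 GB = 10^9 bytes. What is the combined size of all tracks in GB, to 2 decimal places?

Track A: 4 h 8 min 46 s = 14,926 s; 192,000 × 14,926 × 2 × 4 = 22,926,336,000 bytes.
Track B: 38:01 (min:sec) = 2,281 s; 352,800 × 2,281 × 1 × 1 = 804,736,800 bytes.
Track C: 88,200 × 516 × 1 × 1 = 45,511,200 bytes.
Track D: 35 minutes 2 seconds = 2,102 s; 24,000 × 2,102 × 3 × 1 = 151,344,000 bytes.
Total = 23,927,928,000 bytes = 23.93 GB.

23.93 GB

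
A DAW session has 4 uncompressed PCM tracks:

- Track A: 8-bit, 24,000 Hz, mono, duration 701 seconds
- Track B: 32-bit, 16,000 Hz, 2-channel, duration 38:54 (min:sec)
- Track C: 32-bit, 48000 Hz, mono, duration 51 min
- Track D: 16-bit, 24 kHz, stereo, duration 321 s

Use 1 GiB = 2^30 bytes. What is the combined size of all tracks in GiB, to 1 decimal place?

Track A: 24,000 × 701 × 1 × 1 = 16,824,000 bytes.
Track B: 38:54 (min:sec) = 2,334 s; 16,000 × 2,334 × 4 × 2 = 298,752,000 bytes.
Track C: 51 min = 3,060 s; 48,000 × 3,060 × 4 × 1 = 587,520,000 bytes.
Track D: 24,000 × 321 × 2 × 2 = 30,816,000 bytes.
Total = 933,912,000 bytes = 0.9 GiB.

0.9 GiB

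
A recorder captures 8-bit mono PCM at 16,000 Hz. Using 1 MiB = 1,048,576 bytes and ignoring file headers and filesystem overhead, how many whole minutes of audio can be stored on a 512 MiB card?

Uncompressed byte rate = 16,000 × 1 × 1 = 16,000 bytes/s.
Capacity = 512 × 1,048,576 = 536,870,912 bytes.
536,870,912 / 16,000 ≈ 33554.43 s → 559 minutes.

559 minutes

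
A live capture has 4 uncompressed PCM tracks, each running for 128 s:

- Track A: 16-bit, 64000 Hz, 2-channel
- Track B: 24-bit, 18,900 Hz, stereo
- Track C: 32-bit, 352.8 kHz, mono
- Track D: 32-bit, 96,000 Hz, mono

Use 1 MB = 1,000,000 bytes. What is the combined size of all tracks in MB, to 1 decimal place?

277.1 MB

Track A: 64,000 × 128 × 2 × 2 = 32,768,000 bytes.
Track B: 18,900 × 128 × 3 × 2 = 14,515,200 bytes.
Track C: 352,800 × 128 × 4 × 1 = 180,633,600 bytes.
Track D: 96,000 × 128 × 4 × 1 = 49,152,000 bytes.
Total = 277,068,800 bytes = 277.1 MB.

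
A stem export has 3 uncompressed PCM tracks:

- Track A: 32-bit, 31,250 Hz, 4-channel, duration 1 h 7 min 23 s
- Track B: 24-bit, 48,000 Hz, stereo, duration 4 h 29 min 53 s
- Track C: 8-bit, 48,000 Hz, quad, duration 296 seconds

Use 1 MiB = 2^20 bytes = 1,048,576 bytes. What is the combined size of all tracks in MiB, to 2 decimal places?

Track A: 1 h 7 min 23 s = 4,043 s; 31,250 × 4,043 × 4 × 4 = 2,021,500,000 bytes.
Track B: 4 h 29 min 53 s = 16,193 s; 48,000 × 16,193 × 3 × 2 = 4,663,584,000 bytes.
Track C: 48,000 × 296 × 1 × 4 = 56,832,000 bytes.
Total = 6,741,916,000 bytes = 6429.59 MiB.

6429.59 MiB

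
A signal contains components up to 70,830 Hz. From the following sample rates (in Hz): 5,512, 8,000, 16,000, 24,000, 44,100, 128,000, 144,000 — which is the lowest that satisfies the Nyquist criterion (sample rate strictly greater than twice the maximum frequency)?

144,000 Hz

Need sample rate > 2 × 70,830 = 141,660 Hz.
Lowest listed rate above 141,660 Hz is 144,000 Hz.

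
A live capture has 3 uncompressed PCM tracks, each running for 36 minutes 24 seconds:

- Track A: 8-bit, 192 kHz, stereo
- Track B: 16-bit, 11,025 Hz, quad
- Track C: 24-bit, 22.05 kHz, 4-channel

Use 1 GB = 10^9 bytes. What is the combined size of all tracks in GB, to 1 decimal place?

1.6 GB

36 minutes 24 seconds = 2,184 s.
Track A: 192,000 × 2,184 × 1 × 2 = 838,656,000 bytes.
Track B: 11,025 × 2,184 × 2 × 4 = 192,628,800 bytes.
Track C: 22,050 × 2,184 × 3 × 4 = 577,886,400 bytes.
Total = 1,609,171,200 bytes = 1.6 GB.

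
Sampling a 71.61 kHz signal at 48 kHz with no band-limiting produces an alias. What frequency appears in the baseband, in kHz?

23.61 kHz

Nyquist = 48,000/2 = 24,000 Hz; 71,610 Hz exceeds it.
Alias = |71,610 − 1×48,000| = |71,610 − 48,000| = 23,610 Hz = 23.61 kHz.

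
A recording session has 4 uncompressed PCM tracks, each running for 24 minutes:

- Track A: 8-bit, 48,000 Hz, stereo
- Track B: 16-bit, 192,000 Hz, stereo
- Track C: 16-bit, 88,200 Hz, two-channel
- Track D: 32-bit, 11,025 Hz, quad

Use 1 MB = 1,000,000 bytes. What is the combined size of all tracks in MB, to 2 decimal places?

2006.21 MB

24 minutes = 1,440 s.
Track A: 48,000 × 1,440 × 1 × 2 = 138,240,000 bytes.
Track B: 192,000 × 1,440 × 2 × 2 = 1,105,920,000 bytes.
Track C: 88,200 × 1,440 × 2 × 2 = 508,032,000 bytes.
Track D: 11,025 × 1,440 × 4 × 4 = 254,016,000 bytes.
Total = 2,006,208,000 bytes = 2006.21 MB.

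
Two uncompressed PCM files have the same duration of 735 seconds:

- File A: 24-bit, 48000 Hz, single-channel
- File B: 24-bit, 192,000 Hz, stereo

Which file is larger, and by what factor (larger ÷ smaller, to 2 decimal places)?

File A: 48,000 × 3 × 1 = 144,000 bytes/s.
File B: 192,000 × 3 × 2 = 1,152,000 bytes/s.
File B is larger; ratio = 846,720,000 / 105,840,000 = 8.00.

File B, by a factor of 8.00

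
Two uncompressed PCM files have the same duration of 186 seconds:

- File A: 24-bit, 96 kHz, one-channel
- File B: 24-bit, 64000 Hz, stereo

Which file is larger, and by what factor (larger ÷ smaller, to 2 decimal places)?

File B, by a factor of 1.33

File A: 96,000 × 3 × 1 = 288,000 bytes/s.
File B: 64,000 × 3 × 2 = 384,000 bytes/s.
File B is larger; ratio = 71,424,000 / 53,568,000 = 1.33.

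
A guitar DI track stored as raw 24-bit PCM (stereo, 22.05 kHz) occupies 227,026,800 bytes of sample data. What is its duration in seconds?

1,716 seconds

Byte rate = 22,050 × 3 × 2 = 132,300 bytes/s.
Duration = 227,026,800 / 132,300 = 1,716 s.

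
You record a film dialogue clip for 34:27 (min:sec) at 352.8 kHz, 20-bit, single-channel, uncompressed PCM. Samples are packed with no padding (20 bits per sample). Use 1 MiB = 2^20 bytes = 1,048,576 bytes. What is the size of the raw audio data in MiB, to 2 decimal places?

Duration = 34:27 (min:sec) = 2,067 s.
Bits = 352,800 × 2,067 × 20 × 1 = 14,584,752,000 bits = 1,823,094,000 bytes.
1,823,094,000 / 1,048,576 = 1738.64 MiB.

1738.64 MiB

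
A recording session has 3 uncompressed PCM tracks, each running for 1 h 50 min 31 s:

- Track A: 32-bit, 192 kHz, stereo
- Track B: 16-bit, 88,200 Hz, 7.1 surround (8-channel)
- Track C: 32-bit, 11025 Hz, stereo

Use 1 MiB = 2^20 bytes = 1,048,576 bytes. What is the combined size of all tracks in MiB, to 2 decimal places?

1 h 50 min 31 s = 6,631 s.
Track A: 192,000 × 6,631 × 4 × 2 = 10,185,216,000 bytes.
Track B: 88,200 × 6,631 × 2 × 8 = 9,357,667,200 bytes.
Track C: 11,025 × 6,631 × 4 × 2 = 584,854,200 bytes.
Total = 20,127,737,400 bytes = 19195.31 MiB.

19195.31 MiB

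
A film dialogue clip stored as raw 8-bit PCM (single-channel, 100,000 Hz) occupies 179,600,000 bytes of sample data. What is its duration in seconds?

Byte rate = 100,000 × 1 × 1 = 100,000 bytes/s.
Duration = 179,600,000 / 100,000 = 1,796 s.

1,796 seconds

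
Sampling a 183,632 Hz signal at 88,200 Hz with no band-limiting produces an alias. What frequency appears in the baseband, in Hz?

7,232 Hz

Nyquist = 88,200/2 = 44,100 Hz; 183,632 Hz exceeds it.
Alias = |183,632 − 2×88,200| = |183,632 − 176,400| = 7,232 Hz.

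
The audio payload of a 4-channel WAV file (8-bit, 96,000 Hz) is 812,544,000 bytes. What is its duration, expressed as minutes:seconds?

35:16

Byte rate = 96,000 × 1 × 4 = 384,000 bytes/s.
Duration = 812,544,000 / 384,000 = 2,116 s.
2,116 s = 35:16.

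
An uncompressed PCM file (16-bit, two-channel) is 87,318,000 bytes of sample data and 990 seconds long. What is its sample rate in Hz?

Bytes = sample_rate × seconds × bytes_per_sample × channels.
sample_rate = 87,318,000 / (990 × 2 × 2) = 87,318,000 / 3,960 = 22,050 Hz.

22,050 Hz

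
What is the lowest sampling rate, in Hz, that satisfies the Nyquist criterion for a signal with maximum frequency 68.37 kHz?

Minimum sample rate = 2 × 68,370 Hz = 136,740 Hz.

136,740 Hz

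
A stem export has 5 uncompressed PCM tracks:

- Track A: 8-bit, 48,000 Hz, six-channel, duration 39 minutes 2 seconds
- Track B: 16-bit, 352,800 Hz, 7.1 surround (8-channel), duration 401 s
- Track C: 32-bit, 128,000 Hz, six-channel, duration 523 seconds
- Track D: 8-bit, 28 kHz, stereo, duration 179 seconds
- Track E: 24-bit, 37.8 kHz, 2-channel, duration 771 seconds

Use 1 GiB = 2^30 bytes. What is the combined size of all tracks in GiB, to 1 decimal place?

4.4 GiB

Track A: 39 minutes 2 seconds = 2,342 s; 48,000 × 2,342 × 1 × 6 = 674,496,000 bytes.
Track B: 352,800 × 401 × 2 × 8 = 2,263,564,800 bytes.
Track C: 128,000 × 523 × 4 × 6 = 1,606,656,000 bytes.
Track D: 28,000 × 179 × 1 × 2 = 10,024,000 bytes.
Track E: 37,800 × 771 × 3 × 2 = 174,862,800 bytes.
Total = 4,729,603,600 bytes = 4.4 GiB.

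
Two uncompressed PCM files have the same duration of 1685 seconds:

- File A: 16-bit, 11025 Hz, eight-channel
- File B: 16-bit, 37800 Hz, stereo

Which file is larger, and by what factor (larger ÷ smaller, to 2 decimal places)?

File A, by a factor of 1.17

File A: 11,025 × 2 × 8 = 176,400 bytes/s.
File B: 37,800 × 2 × 2 = 151,200 bytes/s.
File A is larger; ratio = 297,234,000 / 254,772,000 = 1.17.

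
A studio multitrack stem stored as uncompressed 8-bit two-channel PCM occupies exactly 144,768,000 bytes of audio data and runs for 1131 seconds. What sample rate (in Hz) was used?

Bytes = sample_rate × seconds × bytes_per_sample × channels.
sample_rate = 144,768,000 / (1,131 × 1 × 2) = 144,768,000 / 2,262 = 64,000 Hz.

64,000 Hz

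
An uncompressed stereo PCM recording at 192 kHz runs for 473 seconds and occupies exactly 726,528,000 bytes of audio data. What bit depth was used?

Bytes per sample = 726,528,000 / (192,000 × 473 × 2) = 726,528,000 / 181,632,000 = 4.
Bit depth = 4 × 8 = 32 bits.

32 bits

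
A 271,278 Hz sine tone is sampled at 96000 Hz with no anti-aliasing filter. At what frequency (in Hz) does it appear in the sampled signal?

Nyquist = 96,000/2 = 48,000 Hz; 271,278 Hz exceeds it.
Alias = |271,278 − 3×96,000| = |271,278 − 288,000| = 16,722 Hz.

16,722 Hz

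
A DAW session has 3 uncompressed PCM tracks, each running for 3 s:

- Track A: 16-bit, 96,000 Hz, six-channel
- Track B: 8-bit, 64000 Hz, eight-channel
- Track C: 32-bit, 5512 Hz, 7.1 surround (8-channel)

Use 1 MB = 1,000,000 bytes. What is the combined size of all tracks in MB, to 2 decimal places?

5.52 MB

Track A: 96,000 × 3 × 2 × 6 = 3,456,000 bytes.
Track B: 64,000 × 3 × 1 × 8 = 1,536,000 bytes.
Track C: 5,512 × 3 × 4 × 8 = 529,152 bytes.
Total = 5,521,152 bytes = 5.52 MB.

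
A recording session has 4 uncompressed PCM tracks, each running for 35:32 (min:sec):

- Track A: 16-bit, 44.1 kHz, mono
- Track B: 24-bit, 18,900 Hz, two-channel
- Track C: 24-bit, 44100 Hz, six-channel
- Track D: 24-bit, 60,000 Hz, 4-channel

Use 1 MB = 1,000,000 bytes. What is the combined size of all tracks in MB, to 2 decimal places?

35:32 (min:sec) = 2,132 s.
Track A: 44,100 × 2,132 × 2 × 1 = 188,042,400 bytes.
Track B: 18,900 × 2,132 × 3 × 2 = 241,768,800 bytes.
Track C: 44,100 × 2,132 × 3 × 6 = 1,692,381,600 bytes.
Track D: 60,000 × 2,132 × 3 × 4 = 1,535,040,000 bytes.
Total = 3,657,232,800 bytes = 3657.23 MB.

3657.23 MB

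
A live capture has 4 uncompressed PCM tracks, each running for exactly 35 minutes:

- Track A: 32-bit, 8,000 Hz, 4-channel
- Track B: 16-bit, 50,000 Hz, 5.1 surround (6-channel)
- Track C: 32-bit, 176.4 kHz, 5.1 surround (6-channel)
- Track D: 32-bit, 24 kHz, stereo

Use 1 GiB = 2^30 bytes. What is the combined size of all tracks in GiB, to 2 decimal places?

10.08 GiB

exactly 35 minutes = 2,100 s.
Track A: 8,000 × 2,100 × 4 × 4 = 268,800,000 bytes.
Track B: 50,000 × 2,100 × 2 × 6 = 1,260,000,000 bytes.
Track C: 176,400 × 2,100 × 4 × 6 = 8,890,560,000 bytes.
Track D: 24,000 × 2,100 × 4 × 2 = 403,200,000 bytes.
Total = 10,822,560,000 bytes = 10.08 GiB.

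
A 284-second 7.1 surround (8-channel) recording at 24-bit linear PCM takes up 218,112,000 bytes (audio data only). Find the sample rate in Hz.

32,000 Hz

Bytes = sample_rate × seconds × bytes_per_sample × channels.
sample_rate = 218,112,000 / (284 × 3 × 8) = 218,112,000 / 6,816 = 32,000 Hz.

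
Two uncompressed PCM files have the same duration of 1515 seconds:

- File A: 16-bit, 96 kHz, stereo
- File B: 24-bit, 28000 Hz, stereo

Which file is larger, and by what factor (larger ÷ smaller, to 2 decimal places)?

File A, by a factor of 2.29

File A: 96,000 × 2 × 2 = 384,000 bytes/s.
File B: 28,000 × 3 × 2 = 168,000 bytes/s.
File A is larger; ratio = 581,760,000 / 254,520,000 = 2.29.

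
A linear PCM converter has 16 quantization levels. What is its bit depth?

log2(16) = 4.

4 bits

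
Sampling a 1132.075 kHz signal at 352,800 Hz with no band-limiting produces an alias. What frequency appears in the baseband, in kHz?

73.675 kHz

Nyquist = 352,800/2 = 176,400 Hz; 1,132,075 Hz exceeds it.
Alias = |1,132,075 − 3×352,800| = |1,132,075 − 1,058,400| = 73,675 Hz = 73.675 kHz.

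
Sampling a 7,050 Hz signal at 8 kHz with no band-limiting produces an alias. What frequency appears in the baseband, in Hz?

Nyquist = 8,000/2 = 4,000 Hz; 7,050 Hz exceeds it.
Alias = |7,050 − 1×8,000| = |7,050 − 8,000| = 950 Hz.

950 Hz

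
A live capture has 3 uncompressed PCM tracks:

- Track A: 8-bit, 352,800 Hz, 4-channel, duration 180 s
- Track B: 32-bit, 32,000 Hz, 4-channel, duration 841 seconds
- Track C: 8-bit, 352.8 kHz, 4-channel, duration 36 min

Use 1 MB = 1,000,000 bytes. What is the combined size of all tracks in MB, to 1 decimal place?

3732.8 MB

Track A: 352,800 × 180 × 1 × 4 = 254,016,000 bytes.
Track B: 32,000 × 841 × 4 × 4 = 430,592,000 bytes.
Track C: 36 min = 2,160 s; 352,800 × 2,160 × 1 × 4 = 3,048,192,000 bytes.
Total = 3,732,800,000 bytes = 3732.8 MB.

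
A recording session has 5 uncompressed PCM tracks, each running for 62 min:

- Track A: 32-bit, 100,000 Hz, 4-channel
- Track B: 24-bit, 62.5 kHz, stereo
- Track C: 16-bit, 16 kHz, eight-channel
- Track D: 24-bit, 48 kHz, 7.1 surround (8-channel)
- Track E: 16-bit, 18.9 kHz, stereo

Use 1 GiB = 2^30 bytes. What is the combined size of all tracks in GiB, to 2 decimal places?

62 min = 3,720 s.
Track A: 100,000 × 3,720 × 4 × 4 = 5,952,000,000 bytes.
Track B: 62,500 × 3,720 × 3 × 2 = 1,395,000,000 bytes.
Track C: 16,000 × 3,720 × 2 × 8 = 952,320,000 bytes.
Track D: 48,000 × 3,720 × 3 × 8 = 4,285,440,000 bytes.
Track E: 18,900 × 3,720 × 2 × 2 = 281,232,000 bytes.
Total = 12,865,992,000 bytes = 11.98 GiB.

11.98 GiB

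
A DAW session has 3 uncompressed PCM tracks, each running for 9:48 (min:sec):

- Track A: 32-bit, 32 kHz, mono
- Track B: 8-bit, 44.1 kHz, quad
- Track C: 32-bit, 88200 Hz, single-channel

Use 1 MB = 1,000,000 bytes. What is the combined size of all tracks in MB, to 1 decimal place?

9:48 (min:sec) = 588 s.
Track A: 32,000 × 588 × 4 × 1 = 75,264,000 bytes.
Track B: 44,100 × 588 × 1 × 4 = 103,723,200 bytes.
Track C: 88,200 × 588 × 4 × 1 = 207,446,400 bytes.
Total = 386,433,600 bytes = 386.4 MB.

386.4 MB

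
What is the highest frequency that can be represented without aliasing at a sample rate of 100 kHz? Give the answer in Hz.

50,000 Hz

Nyquist frequency = sample rate / 2 = 100,000 / 2 = 50,000 Hz.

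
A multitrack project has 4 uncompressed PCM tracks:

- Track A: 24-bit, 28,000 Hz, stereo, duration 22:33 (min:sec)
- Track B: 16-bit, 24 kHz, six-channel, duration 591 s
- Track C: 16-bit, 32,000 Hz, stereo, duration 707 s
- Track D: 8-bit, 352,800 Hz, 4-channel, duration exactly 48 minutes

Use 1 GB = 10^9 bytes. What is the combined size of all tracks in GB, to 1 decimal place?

Track A: 22:33 (min:sec) = 1,353 s; 28,000 × 1,353 × 3 × 2 = 227,304,000 bytes.
Track B: 24,000 × 591 × 2 × 6 = 170,208,000 bytes.
Track C: 32,000 × 707 × 2 × 2 = 90,496,000 bytes.
Track D: exactly 48 minutes = 2,880 s; 352,800 × 2,880 × 1 × 4 = 4,064,256,000 bytes.
Total = 4,552,264,000 bytes = 4.6 GB.

4.6 GB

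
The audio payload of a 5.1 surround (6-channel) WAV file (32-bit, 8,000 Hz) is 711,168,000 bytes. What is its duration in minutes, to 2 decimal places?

61.73 minutes

Byte rate = 8,000 × 4 × 6 = 192,000 bytes/s.
Duration = 711,168,000 / 192,000 = 3,704 s.
3,704 s / 60 = 61.73 minutes.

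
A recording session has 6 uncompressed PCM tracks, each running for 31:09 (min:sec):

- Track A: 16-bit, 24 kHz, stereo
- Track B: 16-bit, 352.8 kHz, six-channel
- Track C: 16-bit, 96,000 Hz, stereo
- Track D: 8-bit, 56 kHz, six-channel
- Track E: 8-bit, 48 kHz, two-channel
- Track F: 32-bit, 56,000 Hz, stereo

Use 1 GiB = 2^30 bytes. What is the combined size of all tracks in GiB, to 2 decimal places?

31:09 (min:sec) = 1,869 s.
Track A: 24,000 × 1,869 × 2 × 2 = 179,424,000 bytes.
Track B: 352,800 × 1,869 × 2 × 6 = 7,912,598,400 bytes.
Track C: 96,000 × 1,869 × 2 × 2 = 717,696,000 bytes.
Track D: 56,000 × 1,869 × 1 × 6 = 627,984,000 bytes.
Track E: 48,000 × 1,869 × 1 × 2 = 179,424,000 bytes.
Track F: 56,000 × 1,869 × 4 × 2 = 837,312,000 bytes.
Total = 10,454,438,400 bytes = 9.74 GiB.

9.74 GiB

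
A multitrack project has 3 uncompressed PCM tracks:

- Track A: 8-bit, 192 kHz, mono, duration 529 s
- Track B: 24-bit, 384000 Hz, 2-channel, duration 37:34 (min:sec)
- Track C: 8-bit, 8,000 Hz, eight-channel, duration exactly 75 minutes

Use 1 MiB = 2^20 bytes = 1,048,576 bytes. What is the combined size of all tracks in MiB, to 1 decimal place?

5324.2 MiB

Track A: 192,000 × 529 × 1 × 1 = 101,568,000 bytes.
Track B: 37:34 (min:sec) = 2,254 s; 384,000 × 2,254 × 3 × 2 = 5,193,216,000 bytes.
Track C: exactly 75 minutes = 4,500 s; 8,000 × 4,500 × 1 × 8 = 288,000,000 bytes.
Total = 5,582,784,000 bytes = 5324.2 MiB.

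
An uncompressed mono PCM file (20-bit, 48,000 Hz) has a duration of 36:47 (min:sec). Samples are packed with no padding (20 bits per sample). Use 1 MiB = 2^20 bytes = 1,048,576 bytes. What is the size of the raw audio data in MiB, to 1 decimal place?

Duration = 36:47 (min:sec) = 2,207 s.
Bits = 48,000 × 2,207 × 20 × 1 = 2,118,720,000 bits = 264,840,000 bytes.
264,840,000 / 1,048,576 = 252.6 MiB.

252.6 MiB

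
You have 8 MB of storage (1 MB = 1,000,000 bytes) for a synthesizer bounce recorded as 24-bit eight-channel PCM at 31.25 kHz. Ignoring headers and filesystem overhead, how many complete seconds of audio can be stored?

Uncompressed byte rate = 31,250 × 3 × 8 = 750,000 bytes/s.
Capacity = 8 × 1,000,000 = 8,000,000 bytes.
8,000,000 / 750,000 ≈ 10.67 s → 10 seconds.

10 seconds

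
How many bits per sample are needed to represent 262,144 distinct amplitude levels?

18 bits

log2(262,144) = 18.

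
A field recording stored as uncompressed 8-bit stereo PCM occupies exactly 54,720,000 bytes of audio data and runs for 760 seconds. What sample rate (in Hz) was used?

36,000 Hz

Bytes = sample_rate × seconds × bytes_per_sample × channels.
sample_rate = 54,720,000 / (760 × 1 × 2) = 54,720,000 / 1,520 = 36,000 Hz.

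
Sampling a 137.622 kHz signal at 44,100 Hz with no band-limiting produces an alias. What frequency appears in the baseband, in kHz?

Nyquist = 44,100/2 = 22,050 Hz; 137,622 Hz exceeds it.
Alias = |137,622 − 3×44,100| = |137,622 − 132,300| = 5,322 Hz = 5.322 kHz.

5.322 kHz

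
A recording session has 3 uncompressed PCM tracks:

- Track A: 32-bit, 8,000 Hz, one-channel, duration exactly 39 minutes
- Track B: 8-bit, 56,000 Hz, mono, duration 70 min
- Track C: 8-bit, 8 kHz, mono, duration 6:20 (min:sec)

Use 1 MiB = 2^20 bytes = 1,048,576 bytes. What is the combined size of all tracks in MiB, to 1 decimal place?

298.6 MiB

Track A: exactly 39 minutes = 2,340 s; 8,000 × 2,340 × 4 × 1 = 74,880,000 bytes.
Track B: 70 min = 4,200 s; 56,000 × 4,200 × 1 × 1 = 235,200,000 bytes.
Track C: 6:20 (min:sec) = 380 s; 8,000 × 380 × 1 × 1 = 3,040,000 bytes.
Total = 313,120,000 bytes = 298.6 MiB.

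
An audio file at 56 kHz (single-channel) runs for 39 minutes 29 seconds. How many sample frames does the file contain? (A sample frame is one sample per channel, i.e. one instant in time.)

39 minutes 29 seconds = 2,369 s.
56,000 samples/s × 2,369 s = 132,664,000 frames.

132,664,000 sample frames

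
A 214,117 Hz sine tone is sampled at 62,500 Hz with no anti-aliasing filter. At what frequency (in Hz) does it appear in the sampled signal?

26,617 Hz

Nyquist = 62,500/2 = 31,250 Hz; 214,117 Hz exceeds it.
Alias = |214,117 − 3×62,500| = |214,117 − 187,500| = 26,617 Hz.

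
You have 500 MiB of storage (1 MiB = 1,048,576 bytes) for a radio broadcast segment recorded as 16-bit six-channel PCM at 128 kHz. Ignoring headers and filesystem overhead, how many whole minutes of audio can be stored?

5 minutes

Uncompressed byte rate = 128,000 × 2 × 6 = 1,536,000 bytes/s.
Capacity = 500 × 1,048,576 = 524,288,000 bytes.
524,288,000 / 1,536,000 ≈ 341.33 s → 5 minutes.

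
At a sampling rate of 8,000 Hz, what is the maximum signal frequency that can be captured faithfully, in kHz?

Nyquist frequency = sample rate / 2 = 8,000 / 2 = 4 kHz.

4 kHz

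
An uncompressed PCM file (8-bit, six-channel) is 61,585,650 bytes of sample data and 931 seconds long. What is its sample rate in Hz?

Bytes = sample_rate × seconds × bytes_per_sample × channels.
sample_rate = 61,585,650 / (931 × 1 × 6) = 61,585,650 / 5,586 = 11,025 Hz.

11,025 Hz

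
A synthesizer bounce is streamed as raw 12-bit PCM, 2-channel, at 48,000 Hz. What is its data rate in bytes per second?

144,000 bytes/s

Bit rate = 48,000 × 12 × 2 = 1,152,000 bits/s.
1,152,000 / 8 = 144,000 bytes/s.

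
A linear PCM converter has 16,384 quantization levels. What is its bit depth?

14 bits

log2(16,384) = 14.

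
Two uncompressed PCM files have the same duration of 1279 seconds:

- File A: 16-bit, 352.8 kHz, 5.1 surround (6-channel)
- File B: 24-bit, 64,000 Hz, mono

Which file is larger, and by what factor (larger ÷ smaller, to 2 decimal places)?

File A, by a factor of 22.05

File A: 352,800 × 2 × 6 = 4,233,600 bytes/s.
File B: 64,000 × 3 × 1 = 192,000 bytes/s.
File A is larger; ratio = 5,414,774,400 / 245,568,000 = 22.05.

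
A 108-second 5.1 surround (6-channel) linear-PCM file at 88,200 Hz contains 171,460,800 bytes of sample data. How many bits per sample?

24 bits

Bytes per sample = 171,460,800 / (88,200 × 108 × 6) = 171,460,800 / 57,153,600 = 3.
Bit depth = 3 × 8 = 24 bits.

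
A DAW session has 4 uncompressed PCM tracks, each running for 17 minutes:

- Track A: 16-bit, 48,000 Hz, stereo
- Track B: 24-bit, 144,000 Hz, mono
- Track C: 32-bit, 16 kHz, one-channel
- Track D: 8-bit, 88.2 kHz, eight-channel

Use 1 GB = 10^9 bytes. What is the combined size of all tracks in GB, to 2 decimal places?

1.42 GB

17 minutes = 1,020 s.
Track A: 48,000 × 1,020 × 2 × 2 = 195,840,000 bytes.
Track B: 144,000 × 1,020 × 3 × 1 = 440,640,000 bytes.
Track C: 16,000 × 1,020 × 4 × 1 = 65,280,000 bytes.
Track D: 88,200 × 1,020 × 1 × 8 = 719,712,000 bytes.
Total = 1,421,472,000 bytes = 1.42 GB.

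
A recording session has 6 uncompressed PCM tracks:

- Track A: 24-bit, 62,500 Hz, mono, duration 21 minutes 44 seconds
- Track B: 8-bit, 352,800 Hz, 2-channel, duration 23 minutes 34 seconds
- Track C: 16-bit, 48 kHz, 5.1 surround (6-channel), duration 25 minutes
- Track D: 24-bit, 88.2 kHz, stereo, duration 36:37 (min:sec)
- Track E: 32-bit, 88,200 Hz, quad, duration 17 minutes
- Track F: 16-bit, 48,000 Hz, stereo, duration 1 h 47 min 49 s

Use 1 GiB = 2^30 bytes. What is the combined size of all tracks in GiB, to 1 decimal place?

5.5 GiB

Track A: 21 minutes 44 seconds = 1,304 s; 62,500 × 1,304 × 3 × 1 = 244,500,000 bytes.
Track B: 23 minutes 34 seconds = 1,414 s; 352,800 × 1,414 × 1 × 2 = 997,718,400 bytes.
Track C: 25 minutes = 1,500 s; 48,000 × 1,500 × 2 × 6 = 864,000,000 bytes.
Track D: 36:37 (min:sec) = 2,197 s; 88,200 × 2,197 × 3 × 2 = 1,162,652,400 bytes.
Track E: 17 minutes = 1,020 s; 88,200 × 1,020 × 4 × 4 = 1,439,424,000 bytes.
Track F: 1 h 47 min 49 s = 6,469 s; 48,000 × 6,469 × 2 × 2 = 1,242,048,000 bytes.
Total = 5,950,342,800 bytes = 5.5 GiB.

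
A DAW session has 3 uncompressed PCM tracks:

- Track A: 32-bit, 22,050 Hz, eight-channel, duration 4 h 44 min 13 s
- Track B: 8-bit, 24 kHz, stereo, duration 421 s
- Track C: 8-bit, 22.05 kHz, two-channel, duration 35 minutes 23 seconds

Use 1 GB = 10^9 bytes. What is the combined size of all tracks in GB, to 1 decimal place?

12.1 GB

Track A: 4 h 44 min 13 s = 17,053 s; 22,050 × 17,053 × 4 × 8 = 12,032,596,800 bytes.
Track B: 24,000 × 421 × 1 × 2 = 20,208,000 bytes.
Track C: 35 minutes 23 seconds = 2,123 s; 22,050 × 2,123 × 1 × 2 = 93,624,300 bytes.
Total = 12,146,429,100 bytes = 12.1 GB.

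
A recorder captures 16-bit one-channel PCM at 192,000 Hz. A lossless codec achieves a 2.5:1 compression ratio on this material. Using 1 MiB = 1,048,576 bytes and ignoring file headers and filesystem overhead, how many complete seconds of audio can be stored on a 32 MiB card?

218 seconds

Uncompressed byte rate = 192,000 × 2 × 1 = 384,000 bytes/s.
After 2.5:1 compression, effective rate ≈ 153600 bytes/s.
Capacity = 32 × 1,048,576 = 33,554,432 bytes.
33,554,432 / effective rate ≈ 218.45 s → 218 seconds.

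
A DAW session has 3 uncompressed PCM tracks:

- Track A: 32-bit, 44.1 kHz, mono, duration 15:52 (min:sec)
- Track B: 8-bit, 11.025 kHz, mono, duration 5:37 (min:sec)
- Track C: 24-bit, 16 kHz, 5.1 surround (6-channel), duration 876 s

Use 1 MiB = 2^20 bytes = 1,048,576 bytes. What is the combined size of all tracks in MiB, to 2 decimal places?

Track A: 15:52 (min:sec) = 952 s; 44,100 × 952 × 4 × 1 = 167,932,800 bytes.
Track B: 5:37 (min:sec) = 337 s; 11,025 × 337 × 1 × 1 = 3,715,425 bytes.
Track C: 16,000 × 876 × 3 × 6 = 252,288,000 bytes.
Total = 423,936,225 bytes = 404.30 MiB.

404.30 MiB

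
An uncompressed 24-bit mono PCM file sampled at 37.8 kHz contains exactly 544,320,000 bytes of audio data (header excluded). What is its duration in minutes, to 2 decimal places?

Byte rate = 37,800 × 3 × 1 = 113,400 bytes/s.
Duration = 544,320,000 / 113,400 = 4,800 s.
4,800 s / 60 = 80.00 minutes.

80.00 minutes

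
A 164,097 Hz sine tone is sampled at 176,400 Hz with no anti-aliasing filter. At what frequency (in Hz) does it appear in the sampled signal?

12,303 Hz

Nyquist = 176,400/2 = 88,200 Hz; 164,097 Hz exceeds it.
Alias = |164,097 − 1×176,400| = |164,097 − 176,400| = 12,303 Hz.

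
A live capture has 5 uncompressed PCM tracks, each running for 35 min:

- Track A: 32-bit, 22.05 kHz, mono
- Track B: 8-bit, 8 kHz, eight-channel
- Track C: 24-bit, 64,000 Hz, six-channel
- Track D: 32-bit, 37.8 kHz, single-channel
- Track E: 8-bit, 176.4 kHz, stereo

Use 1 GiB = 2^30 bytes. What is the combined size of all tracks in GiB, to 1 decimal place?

3.5 GiB

35 min = 2,100 s.
Track A: 22,050 × 2,100 × 4 × 1 = 185,220,000 bytes.
Track B: 8,000 × 2,100 × 1 × 8 = 134,400,000 bytes.
Track C: 64,000 × 2,100 × 3 × 6 = 2,419,200,000 bytes.
Track D: 37,800 × 2,100 × 4 × 1 = 317,520,000 bytes.
Track E: 176,400 × 2,100 × 1 × 2 = 740,880,000 bytes.
Total = 3,797,220,000 bytes = 3.5 GiB.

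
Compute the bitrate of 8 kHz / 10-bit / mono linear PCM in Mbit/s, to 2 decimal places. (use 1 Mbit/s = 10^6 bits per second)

Bit rate = 8,000 × 10 × 1 = 80,000 bits/s.
= 0.08 Mbit/s.

0.08 Mbit/s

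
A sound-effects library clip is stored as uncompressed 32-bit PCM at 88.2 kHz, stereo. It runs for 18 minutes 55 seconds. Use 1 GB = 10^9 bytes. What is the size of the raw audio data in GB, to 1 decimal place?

Duration = 18 minutes 55 seconds = 1,135 s.
Bytes = 88,200 samples/s × 1,135 s × 4 bytes/sample × 2 ch = 800,856,000 bytes.
800,856,000 / 1,000,000,000 = 0.8 GB.

0.8 GB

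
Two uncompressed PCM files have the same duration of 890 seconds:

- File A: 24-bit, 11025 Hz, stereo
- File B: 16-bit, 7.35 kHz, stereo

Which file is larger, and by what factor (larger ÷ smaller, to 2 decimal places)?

File A: 11,025 × 3 × 2 = 66,150 bytes/s.
File B: 7,350 × 2 × 2 = 29,400 bytes/s.
File A is larger; ratio = 58,873,500 / 26,166,000 = 2.25.

File A, by a factor of 2.25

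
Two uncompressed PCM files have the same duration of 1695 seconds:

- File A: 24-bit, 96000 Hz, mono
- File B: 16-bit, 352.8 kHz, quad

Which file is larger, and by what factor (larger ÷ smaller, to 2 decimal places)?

File B, by a factor of 9.80

File A: 96,000 × 3 × 1 = 288,000 bytes/s.
File B: 352,800 × 2 × 4 = 2,822,400 bytes/s.
File B is larger; ratio = 4,783,968,000 / 488,160,000 = 9.80.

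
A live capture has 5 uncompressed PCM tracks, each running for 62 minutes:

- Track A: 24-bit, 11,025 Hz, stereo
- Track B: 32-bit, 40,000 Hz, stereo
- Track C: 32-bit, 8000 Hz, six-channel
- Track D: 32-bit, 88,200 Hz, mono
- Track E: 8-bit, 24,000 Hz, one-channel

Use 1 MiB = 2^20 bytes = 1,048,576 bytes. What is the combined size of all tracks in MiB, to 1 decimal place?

62 minutes = 3,720 s.
Track A: 11,025 × 3,720 × 3 × 2 = 246,078,000 bytes.
Track B: 40,000 × 3,720 × 4 × 2 = 1,190,400,000 bytes.
Track C: 8,000 × 3,720 × 4 × 6 = 714,240,000 bytes.
Track D: 88,200 × 3,720 × 4 × 1 = 1,312,416,000 bytes.
Track E: 24,000 × 3,720 × 1 × 1 = 89,280,000 bytes.
Total = 3,552,414,000 bytes = 3387.8 MiB.

3387.8 MiB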